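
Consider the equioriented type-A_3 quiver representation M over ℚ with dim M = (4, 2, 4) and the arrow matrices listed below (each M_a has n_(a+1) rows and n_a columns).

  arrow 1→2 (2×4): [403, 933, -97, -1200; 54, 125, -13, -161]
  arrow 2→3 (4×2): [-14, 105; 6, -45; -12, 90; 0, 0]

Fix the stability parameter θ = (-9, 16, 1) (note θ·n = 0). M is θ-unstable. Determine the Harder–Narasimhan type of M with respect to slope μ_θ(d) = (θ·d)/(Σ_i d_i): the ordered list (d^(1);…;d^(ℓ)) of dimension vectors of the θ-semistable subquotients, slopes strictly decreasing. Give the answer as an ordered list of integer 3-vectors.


Barcode: M ≅ I[1,1]^2, I[1,2], I[1,3], I[3,3]^3. HN layers by μ_θ (4 steps, strictly decreasing):
  μ^(1)=16; μ^(2)=17/2; μ^(3)=1; μ^(4)=-9

((0, 1, 0); (0, 1, 1); (0, 0, 3); (4, 0, 0))


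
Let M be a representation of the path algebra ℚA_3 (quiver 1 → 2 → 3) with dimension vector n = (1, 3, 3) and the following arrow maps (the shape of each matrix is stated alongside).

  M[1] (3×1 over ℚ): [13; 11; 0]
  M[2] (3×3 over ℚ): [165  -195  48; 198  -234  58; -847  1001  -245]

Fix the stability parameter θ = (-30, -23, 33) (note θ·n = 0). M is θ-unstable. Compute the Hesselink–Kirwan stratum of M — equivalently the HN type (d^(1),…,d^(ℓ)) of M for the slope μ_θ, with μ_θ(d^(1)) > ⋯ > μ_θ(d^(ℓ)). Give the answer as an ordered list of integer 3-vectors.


Interval decomposition of M: I[1,2], I[2,3]^2, I[3,3].
HN type (ℓ=3): μ^(1)=33; μ^(2)=-23; μ^(3)=-30

((0, 0, 3); (0, 3, 0); (1, 0, 0))


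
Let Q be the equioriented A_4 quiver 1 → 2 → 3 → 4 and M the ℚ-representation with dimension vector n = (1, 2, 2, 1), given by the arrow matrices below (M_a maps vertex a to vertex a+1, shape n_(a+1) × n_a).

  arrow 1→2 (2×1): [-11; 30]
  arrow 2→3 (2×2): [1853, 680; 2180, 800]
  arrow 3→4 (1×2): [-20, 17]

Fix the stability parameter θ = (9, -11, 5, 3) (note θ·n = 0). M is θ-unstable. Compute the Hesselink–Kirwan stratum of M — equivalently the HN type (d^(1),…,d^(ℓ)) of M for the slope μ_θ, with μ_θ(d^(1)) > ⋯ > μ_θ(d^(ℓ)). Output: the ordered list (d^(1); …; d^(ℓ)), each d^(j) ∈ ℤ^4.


Barcode: M ≅ I[1,3], I[2,2], I[3,4]. HN layers by μ_θ (4 steps, strictly decreasing):
  μ^(1)=5; μ^(2)=4; μ^(3)=-1; μ^(4)=-11

((0, 0, 1, 0); (0, 0, 1, 1); (1, 1, 0, 0); (0, 1, 0, 0))


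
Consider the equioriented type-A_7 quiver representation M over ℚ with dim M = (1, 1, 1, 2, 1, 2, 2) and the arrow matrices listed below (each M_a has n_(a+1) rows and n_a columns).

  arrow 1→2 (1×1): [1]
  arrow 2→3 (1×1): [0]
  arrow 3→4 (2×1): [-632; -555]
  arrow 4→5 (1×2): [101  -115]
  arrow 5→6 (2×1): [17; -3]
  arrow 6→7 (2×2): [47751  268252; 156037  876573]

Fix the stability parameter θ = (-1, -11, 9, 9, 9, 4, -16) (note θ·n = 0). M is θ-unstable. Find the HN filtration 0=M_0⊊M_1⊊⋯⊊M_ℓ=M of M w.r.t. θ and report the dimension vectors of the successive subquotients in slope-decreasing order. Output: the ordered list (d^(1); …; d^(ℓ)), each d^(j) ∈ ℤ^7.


Via rank(M_{q-1}∘⋯∘M_p): M ≅ I[1,2], I[3,7], I[4,4], I[6,7].
μ_θ-semistable layers: μ^(1)=9; μ^(2)=3; μ^(3)=-6

((0, 0, 0, 1, 0, 0, 0); (0, 0, 1, 1, 1, 1, 1); (1, 1, 0, 0, 0, 1, 1))


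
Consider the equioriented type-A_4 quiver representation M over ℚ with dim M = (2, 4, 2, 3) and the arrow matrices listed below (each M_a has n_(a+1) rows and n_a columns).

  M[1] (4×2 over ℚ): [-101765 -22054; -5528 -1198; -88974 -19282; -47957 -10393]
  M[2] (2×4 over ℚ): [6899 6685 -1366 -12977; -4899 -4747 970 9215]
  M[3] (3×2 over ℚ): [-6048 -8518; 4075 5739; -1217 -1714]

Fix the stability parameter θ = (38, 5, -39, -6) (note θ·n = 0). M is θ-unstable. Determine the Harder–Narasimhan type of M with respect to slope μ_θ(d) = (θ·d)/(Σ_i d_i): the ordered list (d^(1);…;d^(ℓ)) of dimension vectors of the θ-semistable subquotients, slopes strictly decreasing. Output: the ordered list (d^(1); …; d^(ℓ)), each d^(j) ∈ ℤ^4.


Via rank(M_{q-1}∘⋯∘M_p): M ≅ I[1,4]^2, I[2,2]^2, I[4,4].
μ_θ-semistable layers: μ^(1)=5; μ^(2)=-1/2; μ^(3)=-6

((0, 2, 0, 0); (2, 2, 2, 2); (0, 0, 0, 1))


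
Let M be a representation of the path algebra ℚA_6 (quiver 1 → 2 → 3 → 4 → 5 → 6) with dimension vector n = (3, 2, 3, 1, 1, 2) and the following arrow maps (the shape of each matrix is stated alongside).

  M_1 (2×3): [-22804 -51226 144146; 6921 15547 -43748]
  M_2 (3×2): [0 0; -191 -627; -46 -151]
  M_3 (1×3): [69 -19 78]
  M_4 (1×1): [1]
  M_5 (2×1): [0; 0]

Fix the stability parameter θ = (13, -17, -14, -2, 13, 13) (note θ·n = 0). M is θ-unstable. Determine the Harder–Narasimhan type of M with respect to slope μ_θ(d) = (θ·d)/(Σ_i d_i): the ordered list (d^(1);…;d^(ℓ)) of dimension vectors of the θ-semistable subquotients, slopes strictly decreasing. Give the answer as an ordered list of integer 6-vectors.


Interval decomposition of M: I[1,1], I[1,3], I[1,5], I[3,3], I[6,6]^2.
HN type (ℓ=4): μ^(1)=13; μ^(2)=-2; μ^(3)=-6; μ^(4)=-14

((1, 0, 0, 0, 1, 2); (0, 0, 0, 1, 0, 0); (2, 2, 2, 0, 0, 0); (0, 0, 1, 0, 0, 0))


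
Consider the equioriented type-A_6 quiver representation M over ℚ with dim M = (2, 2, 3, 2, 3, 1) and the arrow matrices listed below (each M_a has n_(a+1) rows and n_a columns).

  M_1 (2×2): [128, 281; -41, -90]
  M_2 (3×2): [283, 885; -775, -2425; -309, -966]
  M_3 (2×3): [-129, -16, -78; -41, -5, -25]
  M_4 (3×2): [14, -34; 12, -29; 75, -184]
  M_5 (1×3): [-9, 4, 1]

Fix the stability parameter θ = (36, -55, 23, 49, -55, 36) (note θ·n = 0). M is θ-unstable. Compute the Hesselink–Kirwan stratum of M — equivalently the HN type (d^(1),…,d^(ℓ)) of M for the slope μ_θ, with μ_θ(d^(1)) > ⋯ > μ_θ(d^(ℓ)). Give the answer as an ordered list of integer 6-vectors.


Interval decomposition of M: I[1,5], I[1,6], I[3,3], I[5,5].
HN type (ℓ=5): μ^(1)=36; μ^(2)=23; μ^(3)=17/3; μ^(4)=-19/2; μ^(5)=-55

((0, 0, 0, 0, 0, 1); (0, 0, 1, 0, 0, 0); (0, 0, 2, 2, 2, 0); (2, 2, 0, 0, 0, 0); (0, 0, 0, 0, 1, 0))


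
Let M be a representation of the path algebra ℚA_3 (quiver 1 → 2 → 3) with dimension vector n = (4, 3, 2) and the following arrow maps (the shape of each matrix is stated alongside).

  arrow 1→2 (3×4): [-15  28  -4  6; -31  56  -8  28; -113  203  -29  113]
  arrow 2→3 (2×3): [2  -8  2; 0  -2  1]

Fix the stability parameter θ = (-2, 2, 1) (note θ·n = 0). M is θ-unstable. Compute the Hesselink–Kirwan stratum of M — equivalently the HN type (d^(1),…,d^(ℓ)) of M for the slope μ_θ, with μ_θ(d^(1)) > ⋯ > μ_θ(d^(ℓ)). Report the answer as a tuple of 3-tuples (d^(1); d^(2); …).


Interval decomposition of M: I[1,1], I[1,2], I[1,3]^2.
HN type (ℓ=3): μ^(1)=2; μ^(2)=3/2; μ^(3)=-2

((0, 1, 0); (0, 2, 2); (4, 0, 0))


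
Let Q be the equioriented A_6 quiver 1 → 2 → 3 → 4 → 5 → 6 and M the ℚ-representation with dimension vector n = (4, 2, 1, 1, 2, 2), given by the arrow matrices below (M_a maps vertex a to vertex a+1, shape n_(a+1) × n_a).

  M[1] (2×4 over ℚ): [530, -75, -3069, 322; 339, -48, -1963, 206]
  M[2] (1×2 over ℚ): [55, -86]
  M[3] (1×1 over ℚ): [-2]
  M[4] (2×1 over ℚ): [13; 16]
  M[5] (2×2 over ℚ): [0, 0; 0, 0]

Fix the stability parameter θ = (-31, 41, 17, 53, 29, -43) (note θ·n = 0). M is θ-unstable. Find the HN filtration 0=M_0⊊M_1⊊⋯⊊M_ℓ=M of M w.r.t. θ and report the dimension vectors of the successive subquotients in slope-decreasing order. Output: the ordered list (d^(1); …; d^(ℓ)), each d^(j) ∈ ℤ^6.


Barcode: M ≅ I[1,1]^2, I[1,2], I[1,5], I[5,5], I[6,6]^2. HN layers by μ_θ (4 steps, strictly decreasing):
  μ^(1)=41; μ^(2)=29; μ^(3)=-31; μ^(4)=-43

((0, 1, 0, 1, 1, 0); (0, 1, 1, 0, 1, 0); (4, 0, 0, 0, 0, 0); (0, 0, 0, 0, 0, 2))


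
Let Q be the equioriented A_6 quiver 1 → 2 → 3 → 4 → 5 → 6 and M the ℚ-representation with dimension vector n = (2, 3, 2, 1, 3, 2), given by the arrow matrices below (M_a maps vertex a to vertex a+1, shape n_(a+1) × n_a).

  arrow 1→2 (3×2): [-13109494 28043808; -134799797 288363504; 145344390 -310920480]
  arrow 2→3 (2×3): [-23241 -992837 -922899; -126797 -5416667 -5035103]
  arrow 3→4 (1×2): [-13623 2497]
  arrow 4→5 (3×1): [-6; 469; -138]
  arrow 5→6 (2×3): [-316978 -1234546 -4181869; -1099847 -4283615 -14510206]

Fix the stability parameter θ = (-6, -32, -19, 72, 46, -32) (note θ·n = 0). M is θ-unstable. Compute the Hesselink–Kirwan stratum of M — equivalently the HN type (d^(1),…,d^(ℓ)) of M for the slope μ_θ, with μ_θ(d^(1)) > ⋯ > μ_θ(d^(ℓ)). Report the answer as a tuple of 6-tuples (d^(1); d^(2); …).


Interval decomposition of M: I[1,1], I[1,3], I[2,2], I[2,6], I[5,5], I[5,6].
HN type (ℓ=6): μ^(1)=46; μ^(2)=86/3; μ^(3)=7; μ^(4)=-6; μ^(5)=-19; μ^(6)=-32

((0, 0, 0, 0, 1, 0); (0, 0, 0, 1, 1, 1); (0, 0, 0, 0, 1, 1); (1, 0, 0, 0, 0, 0); (1, 1, 2, 0, 0, 0); (0, 2, 0, 0, 0, 0))


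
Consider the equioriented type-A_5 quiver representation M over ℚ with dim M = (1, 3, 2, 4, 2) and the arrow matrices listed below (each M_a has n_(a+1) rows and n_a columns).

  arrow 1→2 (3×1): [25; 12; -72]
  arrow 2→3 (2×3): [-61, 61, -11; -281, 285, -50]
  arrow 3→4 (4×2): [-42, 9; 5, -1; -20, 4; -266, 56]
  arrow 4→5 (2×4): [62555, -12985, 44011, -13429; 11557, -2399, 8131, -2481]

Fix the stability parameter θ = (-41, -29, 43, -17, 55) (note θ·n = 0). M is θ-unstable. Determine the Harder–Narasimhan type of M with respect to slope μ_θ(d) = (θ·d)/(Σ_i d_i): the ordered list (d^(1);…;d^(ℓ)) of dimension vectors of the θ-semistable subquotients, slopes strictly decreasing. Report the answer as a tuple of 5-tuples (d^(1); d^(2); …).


Barcode: M ≅ I[1,5], I[2,2], I[2,4], I[4,4], I[4,5]. HN layers by μ_θ (5 steps, strictly decreasing):
  μ^(1)=55; μ^(2)=13; μ^(3)=-17; μ^(4)=-29; μ^(5)=-41

((0, 0, 0, 0, 2); (0, 0, 2, 2, 0); (0, 0, 0, 2, 0); (0, 3, 0, 0, 0); (1, 0, 0, 0, 0))


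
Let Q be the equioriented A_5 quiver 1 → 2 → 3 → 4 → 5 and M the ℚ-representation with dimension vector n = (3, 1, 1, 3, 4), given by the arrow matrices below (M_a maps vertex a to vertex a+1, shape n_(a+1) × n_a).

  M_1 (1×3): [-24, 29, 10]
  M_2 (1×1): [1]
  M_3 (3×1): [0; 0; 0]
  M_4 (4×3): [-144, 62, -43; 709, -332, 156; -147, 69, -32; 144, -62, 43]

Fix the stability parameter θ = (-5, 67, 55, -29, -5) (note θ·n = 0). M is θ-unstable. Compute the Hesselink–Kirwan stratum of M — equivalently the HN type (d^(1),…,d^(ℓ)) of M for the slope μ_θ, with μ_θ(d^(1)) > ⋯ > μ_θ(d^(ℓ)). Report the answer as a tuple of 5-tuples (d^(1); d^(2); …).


Interval decomposition of M: I[1,1]^2, I[1,3], I[4,5]^3, I[5,5].
HN type (ℓ=3): μ^(1)=61; μ^(2)=-5; μ^(3)=-29

((0, 1, 1, 0, 0); (3, 0, 0, 0, 4); (0, 0, 0, 3, 0))


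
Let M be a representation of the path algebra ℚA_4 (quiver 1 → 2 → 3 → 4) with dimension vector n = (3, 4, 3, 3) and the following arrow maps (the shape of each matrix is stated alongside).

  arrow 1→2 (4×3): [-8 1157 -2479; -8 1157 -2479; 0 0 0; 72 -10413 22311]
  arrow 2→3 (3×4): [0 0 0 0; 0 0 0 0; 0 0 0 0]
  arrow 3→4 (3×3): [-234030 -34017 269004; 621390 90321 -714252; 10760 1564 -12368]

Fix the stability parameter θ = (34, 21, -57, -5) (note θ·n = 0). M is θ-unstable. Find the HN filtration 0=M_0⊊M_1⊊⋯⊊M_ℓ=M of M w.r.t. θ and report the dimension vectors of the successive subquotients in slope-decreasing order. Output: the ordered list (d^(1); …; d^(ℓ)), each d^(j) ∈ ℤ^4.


Barcode: M ≅ I[1,1]^2, I[1,2], I[2,2]^3, I[3,3]^2, I[3,4], I[4,4]^2. HN layers by μ_θ (5 steps, strictly decreasing):
  μ^(1)=34; μ^(2)=55/2; μ^(3)=21; μ^(4)=-5; μ^(5)=-57

((2, 0, 0, 0); (1, 1, 0, 0); (0, 3, 0, 0); (0, 0, 0, 3); (0, 0, 3, 0))


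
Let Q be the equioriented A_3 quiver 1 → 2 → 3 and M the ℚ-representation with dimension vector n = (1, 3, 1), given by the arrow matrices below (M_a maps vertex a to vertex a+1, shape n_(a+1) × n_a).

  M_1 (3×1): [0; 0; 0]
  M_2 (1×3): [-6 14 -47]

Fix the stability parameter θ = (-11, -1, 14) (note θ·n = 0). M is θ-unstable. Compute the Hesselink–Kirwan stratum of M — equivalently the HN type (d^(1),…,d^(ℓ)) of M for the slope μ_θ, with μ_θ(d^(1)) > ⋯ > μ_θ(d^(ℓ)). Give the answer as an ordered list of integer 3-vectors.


Barcode: M ≅ I[1,1], I[2,2]^2, I[2,3]. HN layers by μ_θ (3 steps, strictly decreasing):
  μ^(1)=14; μ^(2)=-1; μ^(3)=-11

((0, 0, 1); (0, 3, 0); (1, 0, 0))


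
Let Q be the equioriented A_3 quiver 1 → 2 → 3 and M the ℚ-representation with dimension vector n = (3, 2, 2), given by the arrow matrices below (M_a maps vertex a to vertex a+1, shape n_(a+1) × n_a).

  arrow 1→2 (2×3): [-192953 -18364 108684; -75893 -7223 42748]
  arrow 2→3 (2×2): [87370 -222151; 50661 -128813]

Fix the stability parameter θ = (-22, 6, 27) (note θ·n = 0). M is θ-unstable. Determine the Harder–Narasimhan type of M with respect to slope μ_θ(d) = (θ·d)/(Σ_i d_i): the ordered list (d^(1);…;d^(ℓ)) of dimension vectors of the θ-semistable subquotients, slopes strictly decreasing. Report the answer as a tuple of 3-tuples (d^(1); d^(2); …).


Via rank(M_{q-1}∘⋯∘M_p): M ≅ I[1,1], I[1,3]^2.
μ_θ-semistable layers: μ^(1)=27; μ^(2)=6; μ^(3)=-22

((0, 0, 2); (0, 2, 0); (3, 0, 0))


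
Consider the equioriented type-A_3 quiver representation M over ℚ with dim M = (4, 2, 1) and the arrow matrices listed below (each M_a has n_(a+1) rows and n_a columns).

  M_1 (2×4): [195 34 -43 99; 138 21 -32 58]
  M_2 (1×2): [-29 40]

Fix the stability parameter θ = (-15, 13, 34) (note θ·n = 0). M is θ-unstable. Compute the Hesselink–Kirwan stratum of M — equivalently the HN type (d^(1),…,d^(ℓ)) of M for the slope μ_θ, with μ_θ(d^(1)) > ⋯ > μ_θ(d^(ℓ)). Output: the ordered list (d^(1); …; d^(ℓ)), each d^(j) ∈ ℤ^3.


Interval decomposition of M: I[1,1]^2, I[1,2], I[1,3].
HN type (ℓ=3): μ^(1)=34; μ^(2)=13; μ^(3)=-15

((0, 0, 1); (0, 2, 0); (4, 0, 0))


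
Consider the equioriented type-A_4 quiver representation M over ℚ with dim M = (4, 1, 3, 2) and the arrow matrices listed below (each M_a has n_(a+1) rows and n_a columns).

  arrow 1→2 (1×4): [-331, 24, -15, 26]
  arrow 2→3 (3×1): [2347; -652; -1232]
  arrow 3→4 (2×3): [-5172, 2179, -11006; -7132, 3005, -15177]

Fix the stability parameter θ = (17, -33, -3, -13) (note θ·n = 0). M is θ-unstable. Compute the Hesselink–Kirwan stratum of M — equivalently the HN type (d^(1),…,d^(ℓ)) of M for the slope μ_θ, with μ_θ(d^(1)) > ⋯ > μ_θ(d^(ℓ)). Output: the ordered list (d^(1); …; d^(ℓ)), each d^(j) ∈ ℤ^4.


Via rank(M_{q-1}∘⋯∘M_p): M ≅ I[1,1]^3, I[1,3], I[3,4]^2.
μ_θ-semistable layers: μ^(1)=17; μ^(2)=-3; μ^(3)=-8

((3, 0, 0, 0); (0, 0, 1, 0); (1, 1, 2, 2))


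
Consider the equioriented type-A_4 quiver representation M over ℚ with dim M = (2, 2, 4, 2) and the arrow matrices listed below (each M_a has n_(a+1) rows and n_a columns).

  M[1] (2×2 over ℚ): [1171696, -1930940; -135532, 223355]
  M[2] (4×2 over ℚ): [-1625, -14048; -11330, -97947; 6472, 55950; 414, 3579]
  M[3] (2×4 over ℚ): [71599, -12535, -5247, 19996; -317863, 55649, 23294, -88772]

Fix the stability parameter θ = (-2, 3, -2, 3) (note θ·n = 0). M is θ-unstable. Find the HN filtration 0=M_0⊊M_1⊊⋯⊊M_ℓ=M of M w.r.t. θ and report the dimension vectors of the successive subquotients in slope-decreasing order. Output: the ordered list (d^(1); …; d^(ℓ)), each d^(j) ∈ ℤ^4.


Via rank(M_{q-1}∘⋯∘M_p): M ≅ I[1,1], I[1,4], I[2,3], I[3,3], I[3,4].
μ_θ-semistable layers: μ^(1)=3; μ^(2)=1/2; μ^(3)=-2

((0, 0, 0, 2); (0, 2, 2, 0); (2, 0, 2, 0))


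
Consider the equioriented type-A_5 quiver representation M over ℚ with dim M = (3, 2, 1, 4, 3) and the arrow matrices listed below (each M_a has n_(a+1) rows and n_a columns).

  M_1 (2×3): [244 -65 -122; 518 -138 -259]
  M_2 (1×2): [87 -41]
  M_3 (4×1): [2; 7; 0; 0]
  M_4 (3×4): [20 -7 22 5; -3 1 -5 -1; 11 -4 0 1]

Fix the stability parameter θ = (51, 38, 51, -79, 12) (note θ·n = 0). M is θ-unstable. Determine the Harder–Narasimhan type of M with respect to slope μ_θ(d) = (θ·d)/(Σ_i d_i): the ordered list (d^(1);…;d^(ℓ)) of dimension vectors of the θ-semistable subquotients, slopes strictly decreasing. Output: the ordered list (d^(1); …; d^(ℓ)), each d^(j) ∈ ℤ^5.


Barcode: M ≅ I[1,1], I[1,2], I[1,5], I[4,4], I[4,5]^2. HN layers by μ_θ (5 steps, strictly decreasing):
  μ^(1)=51; μ^(2)=89/2; μ^(3)=73/5; μ^(4)=12; μ^(5)=-79

((1, 0, 0, 0, 0); (1, 1, 0, 0, 0); (1, 1, 1, 1, 1); (0, 0, 0, 0, 2); (0, 0, 0, 3, 0))


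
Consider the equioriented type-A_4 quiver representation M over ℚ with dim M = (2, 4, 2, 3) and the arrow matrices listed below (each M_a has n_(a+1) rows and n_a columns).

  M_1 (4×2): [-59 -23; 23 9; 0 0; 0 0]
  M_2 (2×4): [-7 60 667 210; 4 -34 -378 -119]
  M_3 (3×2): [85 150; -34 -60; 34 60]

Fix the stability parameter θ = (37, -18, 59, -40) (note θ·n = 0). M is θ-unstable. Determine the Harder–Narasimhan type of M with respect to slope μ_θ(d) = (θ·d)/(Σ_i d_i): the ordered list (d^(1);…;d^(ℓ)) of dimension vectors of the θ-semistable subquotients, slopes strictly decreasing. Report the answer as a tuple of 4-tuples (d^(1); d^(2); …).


Via rank(M_{q-1}∘⋯∘M_p): M ≅ I[1,3], I[1,4], I[2,2]^2, I[4,4]^2.
μ_θ-semistable layers: μ^(1)=59; μ^(2)=19/2; μ^(3)=-18; μ^(4)=-40

((0, 0, 1, 0); (2, 2, 1, 1); (0, 2, 0, 0); (0, 0, 0, 2))


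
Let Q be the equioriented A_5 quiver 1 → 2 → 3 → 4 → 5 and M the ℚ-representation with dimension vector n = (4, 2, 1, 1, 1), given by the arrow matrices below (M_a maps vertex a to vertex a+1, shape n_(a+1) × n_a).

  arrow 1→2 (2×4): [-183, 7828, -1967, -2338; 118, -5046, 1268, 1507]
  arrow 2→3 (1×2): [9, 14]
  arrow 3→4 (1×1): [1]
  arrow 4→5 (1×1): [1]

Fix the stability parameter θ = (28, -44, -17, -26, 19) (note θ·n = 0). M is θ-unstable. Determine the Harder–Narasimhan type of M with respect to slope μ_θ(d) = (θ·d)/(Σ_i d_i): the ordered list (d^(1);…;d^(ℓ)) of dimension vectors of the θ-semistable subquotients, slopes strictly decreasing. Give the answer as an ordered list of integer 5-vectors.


Via rank(M_{q-1}∘⋯∘M_p): M ≅ I[1,1]^2, I[1,2], I[1,5].
μ_θ-semistable layers: μ^(1)=28; μ^(2)=19; μ^(3)=-8; μ^(4)=-59/4

((2, 0, 0, 0, 0); (0, 0, 0, 0, 1); (1, 1, 0, 0, 0); (1, 1, 1, 1, 0))


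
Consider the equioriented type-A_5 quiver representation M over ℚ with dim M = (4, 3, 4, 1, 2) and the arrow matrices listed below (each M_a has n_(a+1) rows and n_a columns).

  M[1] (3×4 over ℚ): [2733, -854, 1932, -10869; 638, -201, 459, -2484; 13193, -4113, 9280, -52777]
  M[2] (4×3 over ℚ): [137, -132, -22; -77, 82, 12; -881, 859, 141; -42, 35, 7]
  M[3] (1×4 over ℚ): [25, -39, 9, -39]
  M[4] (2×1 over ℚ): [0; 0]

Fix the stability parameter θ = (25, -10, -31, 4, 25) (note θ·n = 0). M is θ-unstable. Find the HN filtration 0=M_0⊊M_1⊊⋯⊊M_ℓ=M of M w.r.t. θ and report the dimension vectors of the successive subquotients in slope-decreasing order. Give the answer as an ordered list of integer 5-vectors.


Barcode: M ≅ I[1,1], I[1,2], I[1,3], I[1,4], I[3,3]^2, I[5,5]^2. HN layers by μ_θ (5 steps, strictly decreasing):
  μ^(1)=25; μ^(2)=15/2; μ^(3)=4; μ^(4)=-16/3; μ^(5)=-31

((1, 0, 0, 0, 2); (1, 1, 0, 0, 0); (0, 0, 0, 1, 0); (2, 2, 2, 0, 0); (0, 0, 2, 0, 0))


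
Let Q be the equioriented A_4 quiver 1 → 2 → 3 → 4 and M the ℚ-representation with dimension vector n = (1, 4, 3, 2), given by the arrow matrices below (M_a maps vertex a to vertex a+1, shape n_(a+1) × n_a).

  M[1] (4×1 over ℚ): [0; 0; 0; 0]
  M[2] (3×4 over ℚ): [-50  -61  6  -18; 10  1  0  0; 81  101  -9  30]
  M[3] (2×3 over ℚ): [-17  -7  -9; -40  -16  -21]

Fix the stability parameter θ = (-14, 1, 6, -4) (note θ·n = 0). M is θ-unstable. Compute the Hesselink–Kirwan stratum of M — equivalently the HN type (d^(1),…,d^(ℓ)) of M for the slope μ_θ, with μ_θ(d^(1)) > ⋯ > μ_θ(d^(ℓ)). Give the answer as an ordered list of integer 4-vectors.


Interval decomposition of M: I[1,1], I[2,2], I[2,3], I[2,4]^2.
HN type (ℓ=3): μ^(1)=6; μ^(2)=1; μ^(3)=-14

((0, 0, 1, 0); (0, 4, 2, 2); (1, 0, 0, 0))


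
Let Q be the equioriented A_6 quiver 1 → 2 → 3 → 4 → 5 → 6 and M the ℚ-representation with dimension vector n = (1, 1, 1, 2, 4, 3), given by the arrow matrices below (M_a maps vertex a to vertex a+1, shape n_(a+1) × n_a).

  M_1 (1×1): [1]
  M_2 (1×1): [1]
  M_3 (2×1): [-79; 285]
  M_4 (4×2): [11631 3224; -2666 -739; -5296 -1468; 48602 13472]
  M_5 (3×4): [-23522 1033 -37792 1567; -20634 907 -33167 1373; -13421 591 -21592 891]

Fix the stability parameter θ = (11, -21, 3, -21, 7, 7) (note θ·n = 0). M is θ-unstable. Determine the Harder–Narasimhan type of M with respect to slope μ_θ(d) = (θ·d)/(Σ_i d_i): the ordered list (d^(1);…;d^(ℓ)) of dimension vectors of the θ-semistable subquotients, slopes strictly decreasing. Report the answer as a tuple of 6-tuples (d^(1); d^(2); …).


Interval decomposition of M: I[1,6], I[4,6], I[5,5], I[5,6].
HN type (ℓ=3): μ^(1)=7; μ^(2)=-7; μ^(3)=-21

((0, 0, 0, 0, 4, 3); (1, 1, 1, 1, 0, 0); (0, 0, 0, 1, 0, 0))


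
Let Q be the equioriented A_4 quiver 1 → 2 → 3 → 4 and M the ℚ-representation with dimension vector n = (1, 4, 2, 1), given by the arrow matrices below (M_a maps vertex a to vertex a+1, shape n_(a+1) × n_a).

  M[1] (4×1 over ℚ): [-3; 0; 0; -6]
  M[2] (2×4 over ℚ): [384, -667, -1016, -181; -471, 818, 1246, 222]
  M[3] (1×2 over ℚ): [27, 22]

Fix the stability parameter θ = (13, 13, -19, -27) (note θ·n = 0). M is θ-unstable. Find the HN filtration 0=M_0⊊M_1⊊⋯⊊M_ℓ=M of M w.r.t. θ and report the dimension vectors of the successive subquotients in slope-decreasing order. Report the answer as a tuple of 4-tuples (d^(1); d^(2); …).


Via rank(M_{q-1}∘⋯∘M_p): M ≅ I[1,3], I[2,2]^2, I[2,4].
μ_θ-semistable layers: μ^(1)=13; μ^(2)=7/3; μ^(3)=-11

((0, 2, 0, 0); (1, 1, 1, 0); (0, 1, 1, 1))


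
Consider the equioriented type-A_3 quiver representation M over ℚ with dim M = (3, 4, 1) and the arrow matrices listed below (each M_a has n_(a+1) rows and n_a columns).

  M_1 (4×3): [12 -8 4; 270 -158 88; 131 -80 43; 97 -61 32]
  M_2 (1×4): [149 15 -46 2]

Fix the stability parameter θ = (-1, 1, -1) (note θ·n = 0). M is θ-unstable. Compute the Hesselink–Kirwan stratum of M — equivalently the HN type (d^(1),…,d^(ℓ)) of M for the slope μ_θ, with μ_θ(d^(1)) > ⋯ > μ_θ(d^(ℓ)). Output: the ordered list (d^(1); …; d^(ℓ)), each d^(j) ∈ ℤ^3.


Via rank(M_{q-1}∘⋯∘M_p): M ≅ I[1,1], I[1,2], I[1,3], I[2,2]^2.
μ_θ-semistable layers: μ^(1)=1; μ^(2)=0; μ^(3)=-1

((0, 3, 0); (0, 1, 1); (3, 0, 0))


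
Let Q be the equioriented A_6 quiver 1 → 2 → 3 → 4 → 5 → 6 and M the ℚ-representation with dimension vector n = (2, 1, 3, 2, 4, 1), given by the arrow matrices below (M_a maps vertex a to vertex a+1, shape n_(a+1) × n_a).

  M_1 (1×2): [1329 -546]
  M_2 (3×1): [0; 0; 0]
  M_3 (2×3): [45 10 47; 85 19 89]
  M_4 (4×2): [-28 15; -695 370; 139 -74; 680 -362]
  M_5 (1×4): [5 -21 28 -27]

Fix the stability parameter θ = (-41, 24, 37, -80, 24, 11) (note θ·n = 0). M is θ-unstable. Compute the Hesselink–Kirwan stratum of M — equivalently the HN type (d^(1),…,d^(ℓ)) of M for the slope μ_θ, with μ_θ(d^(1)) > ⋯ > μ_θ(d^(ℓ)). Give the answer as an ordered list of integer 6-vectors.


Via rank(M_{q-1}∘⋯∘M_p): M ≅ I[1,1], I[1,2], I[3,3], I[3,5], I[3,6], I[5,5]^2.
μ_θ-semistable layers: μ^(1)=37; μ^(2)=24; μ^(3)=35/2; μ^(4)=-43/2; μ^(5)=-41

((0, 0, 1, 0, 0, 0); (0, 1, 0, 0, 3, 0); (0, 0, 0, 0, 1, 1); (0, 0, 2, 2, 0, 0); (2, 0, 0, 0, 0, 0))


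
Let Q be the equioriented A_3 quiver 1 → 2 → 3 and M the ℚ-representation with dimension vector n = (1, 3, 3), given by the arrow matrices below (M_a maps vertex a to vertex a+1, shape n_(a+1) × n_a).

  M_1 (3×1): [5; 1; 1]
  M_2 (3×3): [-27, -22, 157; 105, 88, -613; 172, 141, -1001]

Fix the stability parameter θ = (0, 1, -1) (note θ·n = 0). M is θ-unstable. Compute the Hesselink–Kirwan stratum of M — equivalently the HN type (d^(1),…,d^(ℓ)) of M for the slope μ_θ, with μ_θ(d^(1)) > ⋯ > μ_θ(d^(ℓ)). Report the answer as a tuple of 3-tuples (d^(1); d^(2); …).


Via rank(M_{q-1}∘⋯∘M_p): M ≅ I[1,2], I[2,3]^2, I[3,3].
μ_θ-semistable layers: μ^(1)=1; μ^(2)=0; μ^(3)=-1

((0, 1, 0); (1, 2, 2); (0, 0, 1))


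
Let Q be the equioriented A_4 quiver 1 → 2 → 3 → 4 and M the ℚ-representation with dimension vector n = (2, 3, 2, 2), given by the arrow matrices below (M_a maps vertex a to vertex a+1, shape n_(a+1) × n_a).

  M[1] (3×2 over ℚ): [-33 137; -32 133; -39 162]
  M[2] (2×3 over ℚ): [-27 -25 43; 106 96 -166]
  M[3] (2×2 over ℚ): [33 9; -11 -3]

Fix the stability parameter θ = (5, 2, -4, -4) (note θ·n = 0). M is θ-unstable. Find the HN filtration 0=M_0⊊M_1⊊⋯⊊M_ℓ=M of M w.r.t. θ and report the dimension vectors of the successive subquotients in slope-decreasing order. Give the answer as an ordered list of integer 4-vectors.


Barcode: M ≅ I[1,3], I[1,4], I[2,2], I[4,4]. HN layers by μ_θ (4 steps, strictly decreasing):
  μ^(1)=2; μ^(2)=1; μ^(3)=-1/4; μ^(4)=-4

((0, 1, 0, 0); (1, 1, 1, 0); (1, 1, 1, 1); (0, 0, 0, 1))


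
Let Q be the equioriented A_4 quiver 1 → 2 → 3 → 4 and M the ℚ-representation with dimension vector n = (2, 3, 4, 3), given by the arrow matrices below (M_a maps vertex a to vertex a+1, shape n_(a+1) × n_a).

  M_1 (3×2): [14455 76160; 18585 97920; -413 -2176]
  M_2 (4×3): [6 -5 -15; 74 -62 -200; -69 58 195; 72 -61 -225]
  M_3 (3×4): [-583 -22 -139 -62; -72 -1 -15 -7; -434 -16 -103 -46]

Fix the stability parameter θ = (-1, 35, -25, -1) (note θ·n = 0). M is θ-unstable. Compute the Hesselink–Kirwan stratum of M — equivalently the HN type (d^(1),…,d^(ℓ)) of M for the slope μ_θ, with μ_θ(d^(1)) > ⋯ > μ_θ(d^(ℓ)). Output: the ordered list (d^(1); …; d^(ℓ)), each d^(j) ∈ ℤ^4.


Via rank(M_{q-1}∘⋯∘M_p): M ≅ I[1,1], I[1,2], I[2,4]^2, I[3,3], I[3,4].
μ_θ-semistable layers: μ^(1)=35; μ^(2)=3; μ^(3)=-1; μ^(4)=-25

((0, 1, 0, 0); (0, 2, 2, 2); (2, 0, 0, 1); (0, 0, 2, 0))


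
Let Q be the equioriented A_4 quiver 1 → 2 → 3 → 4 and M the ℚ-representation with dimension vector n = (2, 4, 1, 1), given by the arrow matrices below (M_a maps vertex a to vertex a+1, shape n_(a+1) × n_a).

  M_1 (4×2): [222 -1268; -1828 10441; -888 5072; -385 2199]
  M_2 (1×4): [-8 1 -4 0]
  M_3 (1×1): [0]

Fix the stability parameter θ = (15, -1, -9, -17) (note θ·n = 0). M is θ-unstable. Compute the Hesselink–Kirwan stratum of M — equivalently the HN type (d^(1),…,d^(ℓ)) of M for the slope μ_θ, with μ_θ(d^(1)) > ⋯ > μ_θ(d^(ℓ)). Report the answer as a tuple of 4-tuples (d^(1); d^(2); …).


Interval decomposition of M: I[1,2], I[1,3], I[2,2]^2, I[4,4].
HN type (ℓ=4): μ^(1)=7; μ^(2)=5/3; μ^(3)=-1; μ^(4)=-17

((1, 1, 0, 0); (1, 1, 1, 0); (0, 2, 0, 0); (0, 0, 0, 1))


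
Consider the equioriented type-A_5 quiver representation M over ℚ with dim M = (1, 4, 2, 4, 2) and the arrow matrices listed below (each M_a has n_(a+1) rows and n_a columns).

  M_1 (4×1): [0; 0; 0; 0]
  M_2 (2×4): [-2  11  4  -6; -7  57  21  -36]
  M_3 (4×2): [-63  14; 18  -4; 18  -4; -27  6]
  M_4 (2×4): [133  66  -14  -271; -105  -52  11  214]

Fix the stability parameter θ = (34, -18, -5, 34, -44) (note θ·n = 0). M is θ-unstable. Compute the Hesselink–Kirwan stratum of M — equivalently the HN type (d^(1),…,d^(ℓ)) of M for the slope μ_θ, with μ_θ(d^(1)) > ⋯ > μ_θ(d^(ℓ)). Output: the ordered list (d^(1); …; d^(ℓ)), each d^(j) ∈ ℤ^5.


Via rank(M_{q-1}∘⋯∘M_p): M ≅ I[1,1], I[2,2]^2, I[2,3], I[2,5], I[4,4]^2, I[4,5].
μ_θ-semistable layers: μ^(1)=34; μ^(2)=-5; μ^(3)=-18

((1, 0, 0, 2, 0); (0, 0, 2, 2, 2); (0, 4, 0, 0, 0))


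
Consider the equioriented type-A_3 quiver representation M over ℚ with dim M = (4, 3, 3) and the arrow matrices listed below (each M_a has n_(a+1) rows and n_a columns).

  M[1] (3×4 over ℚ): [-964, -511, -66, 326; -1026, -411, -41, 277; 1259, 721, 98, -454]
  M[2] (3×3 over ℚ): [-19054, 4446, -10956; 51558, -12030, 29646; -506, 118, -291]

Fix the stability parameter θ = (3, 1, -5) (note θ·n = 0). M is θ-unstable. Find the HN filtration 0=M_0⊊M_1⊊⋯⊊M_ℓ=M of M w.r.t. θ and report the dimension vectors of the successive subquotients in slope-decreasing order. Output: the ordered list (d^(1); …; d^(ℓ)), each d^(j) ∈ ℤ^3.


Barcode: M ≅ I[1,1], I[1,2], I[1,3]^2, I[3,3]. HN layers by μ_θ (4 steps, strictly decreasing):
  μ^(1)=3; μ^(2)=2; μ^(3)=-1/3; μ^(4)=-5

((1, 0, 0); (1, 1, 0); (2, 2, 2); (0, 0, 1))


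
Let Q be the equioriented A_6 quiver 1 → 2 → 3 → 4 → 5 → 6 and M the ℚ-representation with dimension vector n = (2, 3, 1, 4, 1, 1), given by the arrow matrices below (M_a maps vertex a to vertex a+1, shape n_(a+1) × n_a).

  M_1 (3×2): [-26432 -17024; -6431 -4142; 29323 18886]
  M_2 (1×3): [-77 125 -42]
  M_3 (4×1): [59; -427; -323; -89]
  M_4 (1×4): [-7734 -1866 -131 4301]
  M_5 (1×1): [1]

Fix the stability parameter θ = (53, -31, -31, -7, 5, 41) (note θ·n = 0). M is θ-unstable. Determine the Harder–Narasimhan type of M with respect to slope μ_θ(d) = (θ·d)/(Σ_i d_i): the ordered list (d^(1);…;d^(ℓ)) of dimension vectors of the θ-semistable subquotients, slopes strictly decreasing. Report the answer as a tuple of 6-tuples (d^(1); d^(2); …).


Via rank(M_{q-1}∘⋯∘M_p): M ≅ I[1,1], I[1,4], I[2,2]^2, I[4,4]^2, I[4,6].
μ_θ-semistable layers: μ^(1)=53; μ^(2)=41; μ^(3)=5; μ^(4)=-4; μ^(5)=-7; μ^(6)=-31

((1, 0, 0, 0, 0, 0); (0, 0, 0, 0, 0, 1); (0, 0, 0, 0, 1, 0); (1, 1, 1, 1, 0, 0); (0, 0, 0, 3, 0, 0); (0, 2, 0, 0, 0, 0))


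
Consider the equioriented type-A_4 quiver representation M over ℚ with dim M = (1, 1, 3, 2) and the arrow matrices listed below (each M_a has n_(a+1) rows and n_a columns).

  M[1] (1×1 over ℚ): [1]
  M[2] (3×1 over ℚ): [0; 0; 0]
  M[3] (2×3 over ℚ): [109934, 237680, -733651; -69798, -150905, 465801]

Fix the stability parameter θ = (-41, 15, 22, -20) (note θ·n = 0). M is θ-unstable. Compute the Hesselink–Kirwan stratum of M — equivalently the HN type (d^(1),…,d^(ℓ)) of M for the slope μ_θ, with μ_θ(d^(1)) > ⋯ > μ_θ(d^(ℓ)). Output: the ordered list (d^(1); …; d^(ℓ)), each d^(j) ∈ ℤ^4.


Interval decomposition of M: I[1,2], I[3,3], I[3,4]^2.
HN type (ℓ=4): μ^(1)=22; μ^(2)=15; μ^(3)=1; μ^(4)=-41

((0, 0, 1, 0); (0, 1, 0, 0); (0, 0, 2, 2); (1, 0, 0, 0))


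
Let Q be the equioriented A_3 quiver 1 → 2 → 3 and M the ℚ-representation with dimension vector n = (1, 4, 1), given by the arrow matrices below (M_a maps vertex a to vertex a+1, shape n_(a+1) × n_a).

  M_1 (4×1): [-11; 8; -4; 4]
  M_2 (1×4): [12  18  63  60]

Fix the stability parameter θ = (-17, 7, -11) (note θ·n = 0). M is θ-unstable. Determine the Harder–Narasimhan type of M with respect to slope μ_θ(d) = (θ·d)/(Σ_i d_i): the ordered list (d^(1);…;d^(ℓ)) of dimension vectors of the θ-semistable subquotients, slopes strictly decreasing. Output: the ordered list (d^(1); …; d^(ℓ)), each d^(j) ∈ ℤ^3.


Barcode: M ≅ I[1,2], I[2,2]^2, I[2,3]. HN layers by μ_θ (3 steps, strictly decreasing):
  μ^(1)=7; μ^(2)=-2; μ^(3)=-17

((0, 3, 0); (0, 1, 1); (1, 0, 0))


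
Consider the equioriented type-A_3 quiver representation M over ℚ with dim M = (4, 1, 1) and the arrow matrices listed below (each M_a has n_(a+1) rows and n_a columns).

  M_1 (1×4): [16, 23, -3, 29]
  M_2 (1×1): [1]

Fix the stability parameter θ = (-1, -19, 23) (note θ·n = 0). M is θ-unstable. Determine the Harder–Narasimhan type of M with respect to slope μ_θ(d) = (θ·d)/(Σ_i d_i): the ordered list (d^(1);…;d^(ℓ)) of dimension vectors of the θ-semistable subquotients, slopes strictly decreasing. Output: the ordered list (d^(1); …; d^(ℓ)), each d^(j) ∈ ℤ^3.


Barcode: M ≅ I[1,1]^3, I[1,3]. HN layers by μ_θ (3 steps, strictly decreasing):
  μ^(1)=23; μ^(2)=-1; μ^(3)=-10

((0, 0, 1); (3, 0, 0); (1, 1, 0))


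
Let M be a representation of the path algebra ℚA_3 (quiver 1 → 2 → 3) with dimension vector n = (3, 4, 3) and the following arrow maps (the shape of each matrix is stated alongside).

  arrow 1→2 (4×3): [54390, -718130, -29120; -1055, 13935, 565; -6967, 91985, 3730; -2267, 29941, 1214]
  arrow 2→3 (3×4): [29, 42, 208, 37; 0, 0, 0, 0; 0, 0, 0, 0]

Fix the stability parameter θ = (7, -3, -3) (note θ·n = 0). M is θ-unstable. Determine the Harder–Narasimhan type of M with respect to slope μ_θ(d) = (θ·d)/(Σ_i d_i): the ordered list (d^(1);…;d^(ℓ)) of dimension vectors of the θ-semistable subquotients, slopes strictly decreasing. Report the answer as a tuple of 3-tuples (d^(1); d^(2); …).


Interval decomposition of M: I[1,1], I[1,2], I[1,3], I[2,2]^2, I[3,3]^2.
HN type (ℓ=4): μ^(1)=7; μ^(2)=2; μ^(3)=1/3; μ^(4)=-3

((1, 0, 0); (1, 1, 0); (1, 1, 1); (0, 2, 2))


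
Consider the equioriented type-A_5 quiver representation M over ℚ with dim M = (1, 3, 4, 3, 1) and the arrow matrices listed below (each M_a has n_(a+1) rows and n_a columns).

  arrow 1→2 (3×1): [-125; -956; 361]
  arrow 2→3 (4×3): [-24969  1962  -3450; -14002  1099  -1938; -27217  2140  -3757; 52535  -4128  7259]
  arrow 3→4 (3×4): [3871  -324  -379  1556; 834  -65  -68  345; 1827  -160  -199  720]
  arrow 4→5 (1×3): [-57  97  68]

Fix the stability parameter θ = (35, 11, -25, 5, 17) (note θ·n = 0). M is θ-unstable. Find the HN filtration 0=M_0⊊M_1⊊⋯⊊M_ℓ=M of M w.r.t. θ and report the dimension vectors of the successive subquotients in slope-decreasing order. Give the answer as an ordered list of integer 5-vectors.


Interval decomposition of M: I[1,5], I[2,3], I[2,4], I[3,3], I[4,4].
HN type (ℓ=5): μ^(1)=17; μ^(2)=13/2; μ^(3)=5; μ^(4)=-7; μ^(5)=-25

((0, 0, 0, 0, 1); (1, 1, 1, 1, 0); (0, 0, 0, 2, 0); (0, 2, 2, 0, 0); (0, 0, 1, 0, 0))


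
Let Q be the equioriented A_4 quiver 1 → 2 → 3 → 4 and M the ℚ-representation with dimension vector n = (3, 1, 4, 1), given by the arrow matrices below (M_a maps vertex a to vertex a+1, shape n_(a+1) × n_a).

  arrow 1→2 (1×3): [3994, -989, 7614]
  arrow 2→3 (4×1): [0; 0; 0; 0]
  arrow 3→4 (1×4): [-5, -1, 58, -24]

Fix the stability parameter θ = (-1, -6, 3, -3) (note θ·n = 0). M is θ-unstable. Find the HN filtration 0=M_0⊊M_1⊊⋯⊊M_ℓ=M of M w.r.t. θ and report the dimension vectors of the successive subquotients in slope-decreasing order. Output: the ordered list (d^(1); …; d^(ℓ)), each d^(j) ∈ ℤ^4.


Via rank(M_{q-1}∘⋯∘M_p): M ≅ I[1,1]^2, I[1,2], I[3,3]^3, I[3,4].
μ_θ-semistable layers: μ^(1)=3; μ^(2)=0; μ^(3)=-1; μ^(4)=-7/2

((0, 0, 3, 0); (0, 0, 1, 1); (2, 0, 0, 0); (1, 1, 0, 0))


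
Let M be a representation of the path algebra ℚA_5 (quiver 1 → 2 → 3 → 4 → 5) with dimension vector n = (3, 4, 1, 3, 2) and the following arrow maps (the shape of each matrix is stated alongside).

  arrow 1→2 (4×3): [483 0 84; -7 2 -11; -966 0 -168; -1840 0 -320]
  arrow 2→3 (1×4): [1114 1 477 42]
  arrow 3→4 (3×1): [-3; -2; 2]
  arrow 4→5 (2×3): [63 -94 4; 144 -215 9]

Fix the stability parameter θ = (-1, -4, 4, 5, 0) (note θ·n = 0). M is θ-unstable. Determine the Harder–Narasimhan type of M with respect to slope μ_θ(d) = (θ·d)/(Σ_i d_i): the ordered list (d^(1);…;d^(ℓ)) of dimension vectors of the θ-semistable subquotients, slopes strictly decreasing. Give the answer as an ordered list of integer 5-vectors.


Interval decomposition of M: I[1,1], I[1,2], I[1,5], I[2,2]^2, I[4,4], I[4,5].
HN type (ℓ=6): μ^(1)=5; μ^(2)=3; μ^(3)=5/2; μ^(4)=-1; μ^(5)=-5/2; μ^(6)=-4

((0, 0, 0, 1, 0); (0, 0, 1, 1, 1); (0, 0, 0, 1, 1); (1, 0, 0, 0, 0); (2, 2, 0, 0, 0); (0, 2, 0, 0, 0))


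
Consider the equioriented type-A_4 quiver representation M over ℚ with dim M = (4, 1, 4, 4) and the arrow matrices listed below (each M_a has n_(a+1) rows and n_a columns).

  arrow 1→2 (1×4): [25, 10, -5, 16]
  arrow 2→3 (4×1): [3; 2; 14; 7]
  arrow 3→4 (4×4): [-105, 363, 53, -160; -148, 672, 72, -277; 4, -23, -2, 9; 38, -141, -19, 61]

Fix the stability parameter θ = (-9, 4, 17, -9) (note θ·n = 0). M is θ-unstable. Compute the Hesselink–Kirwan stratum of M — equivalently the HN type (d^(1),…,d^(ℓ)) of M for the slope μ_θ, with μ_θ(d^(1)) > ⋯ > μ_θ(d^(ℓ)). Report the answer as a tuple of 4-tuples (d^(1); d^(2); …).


Barcode: M ≅ I[1,1]^3, I[1,4], I[3,4]^3. HN layers by μ_θ (2 steps, strictly decreasing):
  μ^(1)=4; μ^(2)=-9

((0, 1, 4, 4); (4, 0, 0, 0))


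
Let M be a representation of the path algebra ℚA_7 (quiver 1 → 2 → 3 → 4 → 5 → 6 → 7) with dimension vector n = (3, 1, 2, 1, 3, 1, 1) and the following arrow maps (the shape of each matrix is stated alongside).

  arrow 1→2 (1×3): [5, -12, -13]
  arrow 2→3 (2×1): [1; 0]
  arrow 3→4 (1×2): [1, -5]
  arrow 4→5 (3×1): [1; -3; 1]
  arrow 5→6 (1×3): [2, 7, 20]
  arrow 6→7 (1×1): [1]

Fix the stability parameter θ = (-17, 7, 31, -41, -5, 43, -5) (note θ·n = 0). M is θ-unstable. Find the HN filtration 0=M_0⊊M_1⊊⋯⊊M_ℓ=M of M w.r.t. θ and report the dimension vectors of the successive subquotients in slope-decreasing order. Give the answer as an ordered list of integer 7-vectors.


Via rank(M_{q-1}∘⋯∘M_p): M ≅ I[1,1]^2, I[1,7], I[3,3], I[5,5]^2.
μ_θ-semistable layers: μ^(1)=31; μ^(2)=19; μ^(3)=-2; μ^(4)=-5; μ^(5)=-17

((0, 0, 1, 0, 0, 0, 0); (0, 0, 0, 0, 0, 1, 1); (0, 1, 1, 1, 1, 0, 0); (0, 0, 0, 0, 2, 0, 0); (3, 0, 0, 0, 0, 0, 0))


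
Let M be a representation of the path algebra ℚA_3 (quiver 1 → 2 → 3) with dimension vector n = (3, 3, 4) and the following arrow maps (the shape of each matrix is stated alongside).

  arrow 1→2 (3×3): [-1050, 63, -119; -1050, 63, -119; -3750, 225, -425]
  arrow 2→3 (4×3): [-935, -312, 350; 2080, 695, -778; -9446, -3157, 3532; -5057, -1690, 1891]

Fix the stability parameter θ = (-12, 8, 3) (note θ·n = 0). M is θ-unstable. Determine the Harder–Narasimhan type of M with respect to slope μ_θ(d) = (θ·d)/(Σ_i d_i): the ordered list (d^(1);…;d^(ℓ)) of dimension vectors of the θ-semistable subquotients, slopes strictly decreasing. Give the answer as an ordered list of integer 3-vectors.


Barcode: M ≅ I[1,1]^2, I[1,3], I[2,3]^2, I[3,3]. HN layers by μ_θ (3 steps, strictly decreasing):
  μ^(1)=11/2; μ^(2)=3; μ^(3)=-12

((0, 3, 3); (0, 0, 1); (3, 0, 0))


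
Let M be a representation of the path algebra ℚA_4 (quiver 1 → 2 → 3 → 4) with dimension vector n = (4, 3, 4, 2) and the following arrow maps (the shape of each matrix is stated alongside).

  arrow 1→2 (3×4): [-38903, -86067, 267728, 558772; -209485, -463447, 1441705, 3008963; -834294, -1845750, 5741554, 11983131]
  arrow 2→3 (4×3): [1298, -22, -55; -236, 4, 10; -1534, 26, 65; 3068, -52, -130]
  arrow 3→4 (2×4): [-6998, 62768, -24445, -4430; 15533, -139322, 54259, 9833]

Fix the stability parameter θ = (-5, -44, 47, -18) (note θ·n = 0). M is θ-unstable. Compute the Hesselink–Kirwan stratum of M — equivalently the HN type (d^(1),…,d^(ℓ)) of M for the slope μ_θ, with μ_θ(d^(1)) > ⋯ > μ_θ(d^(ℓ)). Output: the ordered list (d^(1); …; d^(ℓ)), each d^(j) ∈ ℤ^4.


Interval decomposition of M: I[1,1], I[1,2]^2, I[1,4], I[3,3]^2, I[3,4].
HN type (ℓ=4): μ^(1)=47; μ^(2)=29/2; μ^(3)=-5; μ^(4)=-49/2

((0, 0, 2, 0); (0, 0, 2, 2); (1, 0, 0, 0); (3, 3, 0, 0))
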